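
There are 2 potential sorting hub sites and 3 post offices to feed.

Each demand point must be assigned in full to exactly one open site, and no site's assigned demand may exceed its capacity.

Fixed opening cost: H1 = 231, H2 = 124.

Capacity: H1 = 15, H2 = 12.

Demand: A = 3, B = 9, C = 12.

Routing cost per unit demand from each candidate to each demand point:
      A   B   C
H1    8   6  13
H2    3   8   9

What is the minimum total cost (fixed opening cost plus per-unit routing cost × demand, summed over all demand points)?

541

Open {H1, H2}; cheapest assignment that respects the capacities:
  H1 (cap 15, load 12): A, B — cost 3×8 + 9×6 = 78
  H2 (cap 12, load 12): C — cost 12×9 = 108
  Shipping 186, fixed 355 → total 541.
  Any other capacity-feasible assignment to {H1, H2} ships for at least 186.
Total demand is 24 and no other set of sites has combined capacity ≥ 24, so {H1, H2} is the only feasible choice of open sites. Minimum: 541.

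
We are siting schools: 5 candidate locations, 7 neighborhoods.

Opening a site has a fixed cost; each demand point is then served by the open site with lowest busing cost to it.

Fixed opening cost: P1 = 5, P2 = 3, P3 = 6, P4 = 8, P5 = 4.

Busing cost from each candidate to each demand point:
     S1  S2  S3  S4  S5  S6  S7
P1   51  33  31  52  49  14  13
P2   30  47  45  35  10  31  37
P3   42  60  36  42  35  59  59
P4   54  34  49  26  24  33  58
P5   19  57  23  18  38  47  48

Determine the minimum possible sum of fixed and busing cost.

Open {P1, P2, P5}: assign each demand point to its cheapest open site.
  S1→P5 19, S2→P1 33, S3→P5 23, S4→P5 18, S5→P2 10, S6→P1 14, S7→P1 13
  busing cost 130, fixed 12 → total 142.
Compare {P1, P2, P3, P5}: busing cost 130 + fixed 18 = 148.
Compare {P1, P2, P4, P5}: busing cost 130 + fixed 20 = 150.
Compare {P1, P2, P3, P4, P5}: busing cost 130 + fixed 26 = 156.
All other subsets cost ≥ 148. Minimum total cost: 142.

142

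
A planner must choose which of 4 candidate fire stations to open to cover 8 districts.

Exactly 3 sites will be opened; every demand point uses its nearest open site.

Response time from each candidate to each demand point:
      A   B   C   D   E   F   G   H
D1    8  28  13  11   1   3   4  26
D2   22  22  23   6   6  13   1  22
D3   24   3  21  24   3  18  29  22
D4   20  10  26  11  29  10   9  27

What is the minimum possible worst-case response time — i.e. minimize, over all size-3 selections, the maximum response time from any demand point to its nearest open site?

22

Open {D1, D2, D3}.
  Farthest demand point is H at response time 22 (to D2); all others are ≤ 22.
With {D1, D2, D4} the worst case is 22.
With {D1, D3, D4} the worst case is 22.
No size-3 selection achieves below 22.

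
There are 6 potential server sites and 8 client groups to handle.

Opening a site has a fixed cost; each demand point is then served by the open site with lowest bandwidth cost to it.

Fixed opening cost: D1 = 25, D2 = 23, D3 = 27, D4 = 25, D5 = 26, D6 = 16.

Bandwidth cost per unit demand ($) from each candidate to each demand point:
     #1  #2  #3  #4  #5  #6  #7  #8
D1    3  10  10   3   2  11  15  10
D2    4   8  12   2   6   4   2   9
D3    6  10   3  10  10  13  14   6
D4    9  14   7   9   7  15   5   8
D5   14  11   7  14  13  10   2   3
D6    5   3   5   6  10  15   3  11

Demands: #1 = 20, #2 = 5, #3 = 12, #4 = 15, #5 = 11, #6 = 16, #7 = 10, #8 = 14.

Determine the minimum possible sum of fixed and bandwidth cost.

403

Open {D1, D2, D5, D6}: assign each demand point to its cheapest open site.
  #1→D1 20×3=60, #2→D6 5×3=15, #3→D6 12×5=60, #4→D2 15×2=30, #5→D1 11×2=22, #6→D2 16×4=64, #7→D2 10×2=20, #8→D5 14×3=42
  bandwidth cost 313, fixed 90 → total 403.
Compare {D1, D2, D3, D5, D6}: bandwidth cost 289 + fixed 117 = 406.
Compare {D1, D2, D3, D5}: bandwidth cost 314 + fixed 101 = 415.
Compare {D1, D2, D3, D6}: bandwidth cost 331 + fixed 91 = 422.
All other subsets cost ≥ 406. Minimum total cost: 403.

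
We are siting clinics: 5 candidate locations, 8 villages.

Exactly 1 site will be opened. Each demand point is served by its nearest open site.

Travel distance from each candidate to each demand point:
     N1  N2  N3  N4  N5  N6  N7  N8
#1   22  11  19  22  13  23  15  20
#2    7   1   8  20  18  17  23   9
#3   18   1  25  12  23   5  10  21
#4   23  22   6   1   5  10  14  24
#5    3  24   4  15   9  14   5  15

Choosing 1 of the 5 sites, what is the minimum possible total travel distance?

89

Open {#5}.
  N1→#5 3, N2→#5 24, N3→#5 4, N4→#5 15, N5→#5 9, N6→#5 14, N7→#5 5, N8→#5 15  ⇒ total 89.
Compare {#2}: total 103.
Compare {#4}: total 105.
No size-1 selection does better; minimum is 89.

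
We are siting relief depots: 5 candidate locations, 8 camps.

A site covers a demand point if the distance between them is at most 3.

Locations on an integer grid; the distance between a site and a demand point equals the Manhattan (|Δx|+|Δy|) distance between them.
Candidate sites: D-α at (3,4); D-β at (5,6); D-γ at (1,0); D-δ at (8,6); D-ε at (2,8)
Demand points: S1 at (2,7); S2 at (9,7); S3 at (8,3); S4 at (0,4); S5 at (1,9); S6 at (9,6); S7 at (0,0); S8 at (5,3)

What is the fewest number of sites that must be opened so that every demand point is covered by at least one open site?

Coverage sets (demand points within 3 of each site):
  D-α: {S4, S8}
  D-β: {S8}
  D-γ: {S7}
  D-δ: {S2, S3, S6}
  D-ε: {S1, S5}
No 3 sites suffice: every size-3 union leaves at least one demand point uncovered.
But {D-α, D-γ, D-δ, D-ε} covers everything, so the minimum is 4.

4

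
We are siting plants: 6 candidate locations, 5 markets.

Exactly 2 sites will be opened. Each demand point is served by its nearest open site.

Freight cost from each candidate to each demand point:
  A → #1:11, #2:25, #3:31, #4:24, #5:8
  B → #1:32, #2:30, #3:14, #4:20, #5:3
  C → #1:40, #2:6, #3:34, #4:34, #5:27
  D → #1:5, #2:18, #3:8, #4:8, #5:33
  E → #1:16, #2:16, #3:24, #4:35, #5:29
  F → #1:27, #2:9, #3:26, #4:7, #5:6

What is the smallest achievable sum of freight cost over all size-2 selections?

Open {D, F}.
  #1→D 5, #2→F 9, #3→D 8, #4→F 7, #5→F 6  ⇒ total 35.
Compare {B, D}: total 42.
Compare {A, D}: total 47.
No size-2 selection does better; minimum is 35.

35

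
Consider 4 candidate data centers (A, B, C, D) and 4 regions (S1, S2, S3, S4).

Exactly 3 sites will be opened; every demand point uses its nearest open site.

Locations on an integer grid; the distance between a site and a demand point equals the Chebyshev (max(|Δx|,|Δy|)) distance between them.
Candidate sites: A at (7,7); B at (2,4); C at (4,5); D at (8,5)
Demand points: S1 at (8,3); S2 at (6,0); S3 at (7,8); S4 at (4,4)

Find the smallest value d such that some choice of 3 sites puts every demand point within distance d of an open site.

4

Open {A, B, C}.
  Farthest demand point is S1 at distance 4 (to A); all others are ≤ 4.
With {A, B, D} the worst case is 4.
With {B, C, D} the worst case is 4.
No size-3 selection achieves below 4.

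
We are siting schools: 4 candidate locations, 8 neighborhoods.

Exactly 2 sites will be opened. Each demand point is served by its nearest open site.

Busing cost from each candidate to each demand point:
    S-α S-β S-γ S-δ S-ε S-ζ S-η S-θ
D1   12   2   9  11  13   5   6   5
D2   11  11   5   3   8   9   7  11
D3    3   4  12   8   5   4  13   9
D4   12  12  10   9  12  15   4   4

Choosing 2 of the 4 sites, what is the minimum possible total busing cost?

Open {D2, D3}.
  S-α→D3 3, S-β→D3 4, S-γ→D2 5, S-δ→D2 3, S-ε→D3 5, S-ζ→D3 4, S-η→D2 7, S-θ→D3 9  ⇒ total 40.
Compare {D1, D3}: total 42.
Compare {D3, D4}: total 42.
No size-2 selection does better; minimum is 40.

40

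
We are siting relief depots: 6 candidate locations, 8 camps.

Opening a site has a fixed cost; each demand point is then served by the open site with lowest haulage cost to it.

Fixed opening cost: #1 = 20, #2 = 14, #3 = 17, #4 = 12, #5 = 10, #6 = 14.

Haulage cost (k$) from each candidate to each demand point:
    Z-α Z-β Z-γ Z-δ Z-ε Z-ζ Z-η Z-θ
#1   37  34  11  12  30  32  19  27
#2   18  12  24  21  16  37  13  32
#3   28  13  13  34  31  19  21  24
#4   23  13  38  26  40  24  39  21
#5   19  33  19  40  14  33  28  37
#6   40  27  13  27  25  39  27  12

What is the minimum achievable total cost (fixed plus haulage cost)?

167

Open {#2, #3}: assign each demand point to its cheapest open site.
  Z-α→#2 18, Z-β→#2 12, Z-γ→#3 13, Z-δ→#2 21, Z-ε→#2 16, Z-ζ→#3 19, Z-η→#2 13, Z-θ→#3 24
  haulage cost 136, fixed 31 → total 167.
Compare {#2, #3, #6}: haulage cost 124 + fixed 45 = 169.
Compare {#2, #4, #6}: haulage cost 129 + fixed 40 = 169.
Compare {#2, #6}: haulage cost 142 + fixed 28 = 170.
All other subsets cost ≥ 169. Minimum total cost: 167.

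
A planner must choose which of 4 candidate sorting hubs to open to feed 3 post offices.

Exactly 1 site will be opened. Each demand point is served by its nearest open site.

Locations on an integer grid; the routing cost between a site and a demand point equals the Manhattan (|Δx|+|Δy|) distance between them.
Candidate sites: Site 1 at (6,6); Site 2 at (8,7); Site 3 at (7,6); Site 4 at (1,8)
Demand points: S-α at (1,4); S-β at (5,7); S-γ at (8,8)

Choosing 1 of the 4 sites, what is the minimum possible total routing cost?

13

Open {Site 1}.
  S-α→Site 1 7, S-β→Site 1 2, S-γ→Site 1 4  ⇒ total 13.
Compare {Site 2}: total 14.
Compare {Site 3}: total 14.
No size-1 selection does better; minimum is 13.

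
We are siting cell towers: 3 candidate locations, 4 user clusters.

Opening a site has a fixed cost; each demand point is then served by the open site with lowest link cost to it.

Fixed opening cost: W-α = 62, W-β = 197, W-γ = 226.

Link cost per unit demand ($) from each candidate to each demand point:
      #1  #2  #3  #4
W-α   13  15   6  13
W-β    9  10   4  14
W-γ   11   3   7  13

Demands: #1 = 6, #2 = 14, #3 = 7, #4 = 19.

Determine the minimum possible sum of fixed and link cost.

630

Open {W-γ}: assign each demand point to its cheapest open site.
  #1→W-γ 6×11=66, #2→W-γ 14×3=42, #3→W-γ 7×7=49, #4→W-γ 19×13=247
  link cost 404, fixed 226 → total 630.
Compare {W-α}: link cost 577 + fixed 62 = 639.
Compare {W-β}: link cost 488 + fixed 197 = 685.
Compare {W-α, W-γ}: link cost 397 + fixed 288 = 685.
All other subsets cost ≥ 639. Minimum total cost: 630.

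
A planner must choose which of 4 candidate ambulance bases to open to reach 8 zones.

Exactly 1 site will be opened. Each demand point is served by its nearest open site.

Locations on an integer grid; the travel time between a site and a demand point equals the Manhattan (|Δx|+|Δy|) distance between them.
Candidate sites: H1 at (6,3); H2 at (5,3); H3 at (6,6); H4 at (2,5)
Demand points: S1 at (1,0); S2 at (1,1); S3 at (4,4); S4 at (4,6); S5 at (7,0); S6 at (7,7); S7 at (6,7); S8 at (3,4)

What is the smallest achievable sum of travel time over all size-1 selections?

38

Open {H2}.
  S1→H2 7, S2→H2 6, S3→H2 2, S4→H2 4, S5→H2 5, S6→H2 6, S7→H2 5, S8→H2 3  ⇒ total 38.
Compare {H1}: total 40.
Compare {H3}: total 42.
No size-1 selection does better; minimum is 38.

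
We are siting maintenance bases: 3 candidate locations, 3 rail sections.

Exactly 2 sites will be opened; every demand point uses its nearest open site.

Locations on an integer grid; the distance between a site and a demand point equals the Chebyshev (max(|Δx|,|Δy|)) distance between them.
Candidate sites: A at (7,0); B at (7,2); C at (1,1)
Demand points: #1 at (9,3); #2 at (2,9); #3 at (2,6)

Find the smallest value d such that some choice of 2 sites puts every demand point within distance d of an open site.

7

Open {A, B}.
  Farthest demand point is #2 at distance 7 (to B); all others are ≤ 7.
With {B, C} the worst case is 7.
With {A, C} the worst case is 8.
No size-2 selection achieves below 7.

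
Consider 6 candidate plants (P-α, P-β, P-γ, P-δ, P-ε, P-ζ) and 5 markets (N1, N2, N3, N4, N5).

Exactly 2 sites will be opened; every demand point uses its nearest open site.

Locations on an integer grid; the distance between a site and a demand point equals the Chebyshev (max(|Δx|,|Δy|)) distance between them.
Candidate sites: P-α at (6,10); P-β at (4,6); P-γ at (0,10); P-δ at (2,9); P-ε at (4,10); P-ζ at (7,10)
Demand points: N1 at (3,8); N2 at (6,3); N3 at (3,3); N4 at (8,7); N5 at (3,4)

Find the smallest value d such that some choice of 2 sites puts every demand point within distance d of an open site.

3

Open {P-α, P-β}.
  Farthest demand point is N2 at distance 3 (to P-β); all others are ≤ 3.
With {P-β, P-ζ} the worst case is 3.
With {P-β, P-γ} the worst case is 4.
No size-2 selection achieves below 3.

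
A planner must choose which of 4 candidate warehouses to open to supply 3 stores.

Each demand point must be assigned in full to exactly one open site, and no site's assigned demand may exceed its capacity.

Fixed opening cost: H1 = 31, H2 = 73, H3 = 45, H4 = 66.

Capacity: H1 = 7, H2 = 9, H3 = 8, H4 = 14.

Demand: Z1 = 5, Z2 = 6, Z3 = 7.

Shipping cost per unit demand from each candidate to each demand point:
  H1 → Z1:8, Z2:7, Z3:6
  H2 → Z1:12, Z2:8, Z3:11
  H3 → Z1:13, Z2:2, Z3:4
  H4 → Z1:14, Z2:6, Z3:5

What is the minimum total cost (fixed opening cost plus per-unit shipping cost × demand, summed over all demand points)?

Open {H1, H4}; cheapest assignment that respects the capacities:
  H1 (cap 7, load 5): Z1 — cost 5×8 = 40
  H4 (cap 14, load 13): Z2, Z3 — cost 6×6 + 7×5 = 71
  Shipping 111, fixed 97 → total 208.
  Any other capacity-feasible assignment to {H1, H4} ships for at least 111.
Compare {H3, H4}: its best feasible assignment gives total 228.
Compare {H1, H3, H4}: its best feasible assignment gives total 229.
Every other set of open sites that can feasibly serve all demand totals ≥ 228 even under its best assignment. Minimum: 208.

208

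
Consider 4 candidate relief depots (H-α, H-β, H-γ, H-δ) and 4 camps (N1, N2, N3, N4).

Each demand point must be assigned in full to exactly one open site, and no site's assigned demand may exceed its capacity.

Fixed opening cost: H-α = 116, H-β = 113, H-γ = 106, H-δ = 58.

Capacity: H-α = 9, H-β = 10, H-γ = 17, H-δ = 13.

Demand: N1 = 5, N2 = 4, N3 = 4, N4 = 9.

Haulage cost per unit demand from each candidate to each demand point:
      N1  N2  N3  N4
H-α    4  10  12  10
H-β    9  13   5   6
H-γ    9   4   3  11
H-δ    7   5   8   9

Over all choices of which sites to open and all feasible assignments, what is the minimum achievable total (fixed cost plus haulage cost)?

312

Open {H-β, H-δ}; cheapest assignment that respects the capacities:
  H-β (cap 10, load 9): N4 — cost 9×6 = 54
  H-δ (cap 13, load 13): N1, N2, N3 — cost 5×7 + 4×5 + 4×8 = 87
  Shipping 141, fixed 171 → total 312.
  Any other capacity-feasible assignment to {H-β, H-δ} ships for at least 141.
Compare {H-γ, H-δ}: its best feasible assignment gives total 318.
Compare {H-α, H-δ}: its best feasible assignment gives total 343.
Every other set of open sites that can feasibly serve all demand totals ≥ 318 even under its best assignment. Minimum: 312.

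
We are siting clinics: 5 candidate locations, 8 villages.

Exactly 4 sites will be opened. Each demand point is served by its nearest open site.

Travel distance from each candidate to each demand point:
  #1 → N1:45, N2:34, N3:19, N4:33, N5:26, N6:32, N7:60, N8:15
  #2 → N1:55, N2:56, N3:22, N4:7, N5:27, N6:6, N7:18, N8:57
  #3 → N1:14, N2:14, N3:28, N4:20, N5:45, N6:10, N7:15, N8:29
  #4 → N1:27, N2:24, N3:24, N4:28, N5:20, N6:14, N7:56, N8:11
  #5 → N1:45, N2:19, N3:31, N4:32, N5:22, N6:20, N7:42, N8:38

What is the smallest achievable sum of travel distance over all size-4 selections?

106

Open {#1, #2, #3, #4}.
  N1→#3 14, N2→#3 14, N3→#1 19, N4→#2 7, N5→#4 20, N6→#2 6, N7→#3 15, N8→#4 11  ⇒ total 106.
Compare {#2, #3, #4, #5}: total 109.
Compare {#1, #2, #3, #5}: total 112.
No size-4 selection does better; minimum is 106.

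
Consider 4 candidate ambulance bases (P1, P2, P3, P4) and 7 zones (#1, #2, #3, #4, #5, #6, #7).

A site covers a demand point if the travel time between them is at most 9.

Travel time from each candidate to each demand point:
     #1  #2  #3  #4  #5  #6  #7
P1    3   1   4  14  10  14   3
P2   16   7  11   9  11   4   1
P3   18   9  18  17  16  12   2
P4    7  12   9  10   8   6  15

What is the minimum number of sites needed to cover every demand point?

Coverage sets (demand points within 9 of each site):
  P1: {#1, #2, #3, #7}
  P2: {#2, #4, #6, #7}
  P3: {#2, #7}
  P4: {#1, #3, #5, #6}
No single site covers all 7 demand points.
But {P2, P4} covers everything, so the minimum is 2.

2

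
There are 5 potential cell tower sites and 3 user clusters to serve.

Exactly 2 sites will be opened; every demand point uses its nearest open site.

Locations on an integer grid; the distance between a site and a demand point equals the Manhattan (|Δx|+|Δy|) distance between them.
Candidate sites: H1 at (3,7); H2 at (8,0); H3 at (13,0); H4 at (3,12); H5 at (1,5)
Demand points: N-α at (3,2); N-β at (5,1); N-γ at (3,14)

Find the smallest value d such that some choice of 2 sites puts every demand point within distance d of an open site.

7

Open {H1, H2}.
  Farthest demand point is N-γ at distance 7 (to H1); all others are ≤ 7.
With {H2, H4} the worst case is 7.
With {H1, H3} the worst case is 8.
No size-2 selection achieves below 7.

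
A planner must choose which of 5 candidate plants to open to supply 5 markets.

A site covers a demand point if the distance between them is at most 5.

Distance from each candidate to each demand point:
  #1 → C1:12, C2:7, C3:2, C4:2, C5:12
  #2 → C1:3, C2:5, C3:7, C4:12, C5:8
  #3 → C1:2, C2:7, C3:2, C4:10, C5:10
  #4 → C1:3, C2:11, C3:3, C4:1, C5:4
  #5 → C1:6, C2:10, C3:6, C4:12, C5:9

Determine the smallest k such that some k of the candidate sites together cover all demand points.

Coverage sets (demand points within 5 of each site):
  #1: {C3, C4}
  #2: {C1, C2}
  #3: {C1, C3}
  #4: {C1, C3, C4, C5}
  #5: {}
No single site covers all 5 demand points.
But {#2, #4} covers everything, so the minimum is 2.

2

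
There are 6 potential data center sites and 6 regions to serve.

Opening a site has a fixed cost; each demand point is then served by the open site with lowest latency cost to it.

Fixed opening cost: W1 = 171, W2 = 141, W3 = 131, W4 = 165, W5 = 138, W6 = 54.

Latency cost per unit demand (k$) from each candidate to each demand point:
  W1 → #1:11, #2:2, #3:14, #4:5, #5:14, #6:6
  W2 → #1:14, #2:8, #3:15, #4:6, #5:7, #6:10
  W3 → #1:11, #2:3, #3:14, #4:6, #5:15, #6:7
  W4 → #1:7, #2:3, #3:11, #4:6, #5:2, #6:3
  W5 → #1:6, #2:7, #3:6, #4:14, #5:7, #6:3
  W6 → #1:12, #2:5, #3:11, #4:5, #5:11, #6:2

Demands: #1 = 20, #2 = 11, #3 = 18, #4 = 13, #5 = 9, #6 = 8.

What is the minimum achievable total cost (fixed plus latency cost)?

Open {W5, W6}: assign each demand point to its cheapest open site.
  #1→W5 20×6=120, #2→W6 11×5=55, #3→W5 18×6=108, #4→W6 13×5=65, #5→W5 9×7=63, #6→W6 8×2=16
  latency cost 427, fixed 192 → total 619.
Compare {W4}: latency cost 491 + fixed 165 = 656.
Compare {W4, W5}: latency cost 381 + fixed 303 = 684.
Compare {W4, W6}: latency cost 470 + fixed 219 = 689.
All other subsets cost ≥ 656. Minimum total cost: 619.

619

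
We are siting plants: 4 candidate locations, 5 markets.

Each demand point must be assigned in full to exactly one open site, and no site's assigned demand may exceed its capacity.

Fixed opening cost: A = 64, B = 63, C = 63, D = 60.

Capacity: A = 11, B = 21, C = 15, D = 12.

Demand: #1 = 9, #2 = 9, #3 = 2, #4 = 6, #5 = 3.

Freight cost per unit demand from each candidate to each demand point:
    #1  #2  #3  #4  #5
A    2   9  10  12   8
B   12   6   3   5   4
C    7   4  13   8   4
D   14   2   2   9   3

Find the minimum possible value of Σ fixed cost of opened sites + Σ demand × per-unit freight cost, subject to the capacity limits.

Open {A, B}; cheapest assignment that respects the capacities:
  A (cap 11, load 9): #1 — cost 9×2 = 18
  B (cap 21, load 20): #2, #3, #4, #5 — cost 9×6 + 2×3 + 6×5 + 3×4 = 102
  Shipping 120, fixed 127 → total 247.
  Any other capacity-feasible assignment to {A, B} ships for at least 120.
Compare {A, B, D}: its best feasible assignment gives total 268.
Compare {A, C, D}: its best feasible assignment gives total 287.
Every other set of open sites that can feasibly serve all demand totals ≥ 268 even under its best assignment. Minimum: 247.

247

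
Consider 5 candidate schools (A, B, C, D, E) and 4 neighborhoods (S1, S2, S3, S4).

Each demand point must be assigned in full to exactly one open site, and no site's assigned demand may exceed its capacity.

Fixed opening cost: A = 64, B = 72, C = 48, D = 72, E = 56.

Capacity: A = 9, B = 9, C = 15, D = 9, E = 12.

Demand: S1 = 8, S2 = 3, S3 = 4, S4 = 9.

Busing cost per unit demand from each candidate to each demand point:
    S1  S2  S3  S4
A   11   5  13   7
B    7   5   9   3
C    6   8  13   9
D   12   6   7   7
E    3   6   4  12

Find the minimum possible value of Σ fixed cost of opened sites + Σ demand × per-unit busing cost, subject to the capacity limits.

249

Open {C, E}; cheapest assignment that respects the capacities:
  C (cap 15, load 12): S2, S4 — cost 3×8 + 9×9 = 105
  E (cap 12, load 12): S1, S3 — cost 8×3 + 4×4 = 40
  Shipping 145, fixed 104 → total 249.
  Any other capacity-feasible assignment to {C, E} ships for at least 145.
Compare {B, C, E}: its best feasible assignment gives total 267.
Compare {B, C}: its best feasible assignment gives total 271.
Every other set of open sites that can feasibly serve all demand totals ≥ 267 even under its best assignment. Minimum: 249.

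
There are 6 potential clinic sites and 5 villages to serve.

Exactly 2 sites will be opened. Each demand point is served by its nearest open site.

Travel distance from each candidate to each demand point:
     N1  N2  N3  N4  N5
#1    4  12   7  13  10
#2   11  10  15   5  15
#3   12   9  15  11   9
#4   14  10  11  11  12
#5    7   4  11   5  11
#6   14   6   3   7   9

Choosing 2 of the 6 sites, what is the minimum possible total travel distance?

Open {#5, #6}.
  N1→#5 7, N2→#5 4, N3→#6 3, N4→#5 5, N5→#6 9  ⇒ total 28.
Compare {#1, #6}: total 29.
Compare {#1, #5}: total 30.
No size-2 selection does better; minimum is 28.

28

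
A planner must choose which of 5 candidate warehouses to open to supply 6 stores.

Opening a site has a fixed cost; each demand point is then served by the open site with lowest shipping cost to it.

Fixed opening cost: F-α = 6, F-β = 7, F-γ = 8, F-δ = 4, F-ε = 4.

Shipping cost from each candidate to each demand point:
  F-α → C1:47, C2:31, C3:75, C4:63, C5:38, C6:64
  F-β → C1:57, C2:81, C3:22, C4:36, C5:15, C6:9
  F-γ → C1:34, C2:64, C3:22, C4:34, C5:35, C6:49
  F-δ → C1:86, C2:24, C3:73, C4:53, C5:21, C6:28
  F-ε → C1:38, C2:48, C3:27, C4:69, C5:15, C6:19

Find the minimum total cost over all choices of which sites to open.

Open {F-β, F-γ, F-δ}: assign each demand point to its cheapest open site.
  C1→F-γ 34, C2→F-δ 24, C3→F-β 22, C4→F-γ 34, C5→F-β 15, C6→F-β 9
  shipping cost 138, fixed 19 → total 157.
Compare {F-β, F-δ, F-ε}: shipping cost 144 + fixed 15 = 159.
Compare {F-β, F-γ, F-δ, F-ε}: shipping cost 138 + fixed 23 = 161.
Compare {F-α, F-β, F-γ, F-δ}: shipping cost 138 + fixed 25 = 163.
All other subsets cost ≥ 159. Minimum total cost: 157.

157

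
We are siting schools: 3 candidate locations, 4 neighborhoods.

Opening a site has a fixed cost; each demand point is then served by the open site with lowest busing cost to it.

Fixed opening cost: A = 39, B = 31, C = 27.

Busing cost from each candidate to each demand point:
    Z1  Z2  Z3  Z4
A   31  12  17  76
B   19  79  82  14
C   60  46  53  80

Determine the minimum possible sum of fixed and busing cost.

Open {A, B}: assign each demand point to its cheapest open site.
  Z1→B 19, Z2→A 12, Z3→A 17, Z4→B 14
  busing cost 62, fixed 70 → total 132.
Compare {A, B, C}: busing cost 62 + fixed 97 = 159.
Compare {A}: busing cost 136 + fixed 39 = 175.
Compare {B, C}: busing cost 132 + fixed 58 = 190.
All other subsets cost ≥ 159. Minimum total cost: 132.

132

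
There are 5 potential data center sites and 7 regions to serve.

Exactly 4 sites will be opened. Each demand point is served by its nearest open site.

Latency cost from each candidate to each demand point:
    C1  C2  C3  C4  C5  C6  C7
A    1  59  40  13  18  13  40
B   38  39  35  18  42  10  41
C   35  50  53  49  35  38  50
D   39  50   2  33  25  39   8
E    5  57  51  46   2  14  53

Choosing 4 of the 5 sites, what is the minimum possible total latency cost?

Open {A, B, D, E}.
  C1→A 1, C2→B 39, C3→D 2, C4→A 13, C5→E 2, C6→B 10, C7→D 8  ⇒ total 75.
Compare {B, C, D, E}: total 84.
Compare {A, C, D, E}: total 89.
No size-4 selection does better; minimum is 75.

75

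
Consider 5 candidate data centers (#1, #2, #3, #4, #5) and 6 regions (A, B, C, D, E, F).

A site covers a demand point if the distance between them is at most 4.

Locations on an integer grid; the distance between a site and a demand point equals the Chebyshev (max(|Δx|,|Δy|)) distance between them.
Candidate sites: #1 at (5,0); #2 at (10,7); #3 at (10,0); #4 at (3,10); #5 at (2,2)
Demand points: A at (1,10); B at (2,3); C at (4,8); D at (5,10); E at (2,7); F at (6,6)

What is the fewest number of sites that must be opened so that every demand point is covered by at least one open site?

2

Coverage sets (demand points within 4 of each site):
  #1: {B}
  #2: {F}
  #3: {}
  #4: {A, C, D, E, F}
  #5: {B, F}
No single site covers all 6 demand points.
But {#1, #4} covers everything, so the minimum is 2.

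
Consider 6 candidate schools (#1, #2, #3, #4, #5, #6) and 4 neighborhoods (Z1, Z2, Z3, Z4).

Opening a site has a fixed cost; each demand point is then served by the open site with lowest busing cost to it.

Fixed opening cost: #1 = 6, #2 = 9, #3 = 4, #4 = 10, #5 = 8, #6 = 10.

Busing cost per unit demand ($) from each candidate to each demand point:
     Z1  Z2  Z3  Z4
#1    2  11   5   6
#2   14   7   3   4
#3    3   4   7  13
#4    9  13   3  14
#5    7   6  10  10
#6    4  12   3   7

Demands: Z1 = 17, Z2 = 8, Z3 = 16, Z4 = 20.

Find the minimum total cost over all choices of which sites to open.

Open {#1, #2, #3}: assign each demand point to its cheapest open site.
  Z1→#1 17×2=34, Z2→#3 8×4=32, Z3→#2 16×3=48, Z4→#2 20×4=80
  busing cost 194, fixed 19 → total 213.
Compare {#1, #2, #3, #5}: busing cost 194 + fixed 27 = 221.
Compare {#1, #2, #3, #4}: busing cost 194 + fixed 29 = 223.
Compare {#1, #2, #3, #6}: busing cost 194 + fixed 29 = 223.
All other subsets cost ≥ 221. Minimum total cost: 213.

213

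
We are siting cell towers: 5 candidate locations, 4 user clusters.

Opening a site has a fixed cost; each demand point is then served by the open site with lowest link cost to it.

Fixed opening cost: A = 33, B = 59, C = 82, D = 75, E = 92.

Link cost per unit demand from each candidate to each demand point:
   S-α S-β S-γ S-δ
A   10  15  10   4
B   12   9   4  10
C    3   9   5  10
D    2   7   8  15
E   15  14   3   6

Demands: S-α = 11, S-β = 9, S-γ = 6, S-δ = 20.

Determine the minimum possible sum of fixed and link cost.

321

Open {A, D}: assign each demand point to its cheapest open site.
  S-α→D 11×2=22, S-β→D 9×7=63, S-γ→D 6×8=48, S-δ→A 20×4=80
  link cost 213, fixed 108 → total 321.
Compare {A, C}: link cost 224 + fixed 115 = 339.
Compare {A, B, D}: link cost 189 + fixed 167 = 356.
Compare {A, D, E}: link cost 183 + fixed 200 = 383.
All other subsets cost ≥ 339. Minimum total cost: 321.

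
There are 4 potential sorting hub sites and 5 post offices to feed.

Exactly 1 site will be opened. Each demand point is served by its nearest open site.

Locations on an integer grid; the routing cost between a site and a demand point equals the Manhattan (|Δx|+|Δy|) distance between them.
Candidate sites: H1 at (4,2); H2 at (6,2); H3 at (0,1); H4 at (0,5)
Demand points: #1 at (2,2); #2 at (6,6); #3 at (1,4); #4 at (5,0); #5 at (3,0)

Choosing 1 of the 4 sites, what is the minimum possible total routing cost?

19

Open {H1}.
  #1→H1 2, #2→H1 6, #3→H1 5, #4→H1 3, #5→H1 3  ⇒ total 19.
Compare {H2}: total 23.
Compare {H3}: total 28.
No size-1 selection does better; minimum is 19.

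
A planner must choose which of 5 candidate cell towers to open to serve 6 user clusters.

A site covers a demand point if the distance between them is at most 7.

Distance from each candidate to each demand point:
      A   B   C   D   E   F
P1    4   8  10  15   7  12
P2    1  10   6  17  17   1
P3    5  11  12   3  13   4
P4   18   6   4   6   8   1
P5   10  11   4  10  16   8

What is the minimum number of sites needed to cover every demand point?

2

Coverage sets (demand points within 7 of each site):
  P1: {A, E}
  P2: {A, C, F}
  P3: {A, D, F}
  P4: {B, C, D, F}
  P5: {C}
No single site covers all 6 demand points.
But {P1, P4} covers everything, so the minimum is 2.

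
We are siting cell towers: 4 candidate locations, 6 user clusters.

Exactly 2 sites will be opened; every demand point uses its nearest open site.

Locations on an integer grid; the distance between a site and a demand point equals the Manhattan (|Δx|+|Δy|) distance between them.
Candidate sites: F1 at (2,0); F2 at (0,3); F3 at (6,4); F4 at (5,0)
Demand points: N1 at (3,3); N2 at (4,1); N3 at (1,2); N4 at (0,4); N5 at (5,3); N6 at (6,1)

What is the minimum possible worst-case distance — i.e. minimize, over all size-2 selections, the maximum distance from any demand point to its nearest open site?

Open {F2, F4}.
  Farthest demand point is N1 at distance 3 (to F2); all others are ≤ 3.
With {F1, F2} the worst case is 5.
With {F2, F3} the worst case is 5.
No size-2 selection achieves below 3.

3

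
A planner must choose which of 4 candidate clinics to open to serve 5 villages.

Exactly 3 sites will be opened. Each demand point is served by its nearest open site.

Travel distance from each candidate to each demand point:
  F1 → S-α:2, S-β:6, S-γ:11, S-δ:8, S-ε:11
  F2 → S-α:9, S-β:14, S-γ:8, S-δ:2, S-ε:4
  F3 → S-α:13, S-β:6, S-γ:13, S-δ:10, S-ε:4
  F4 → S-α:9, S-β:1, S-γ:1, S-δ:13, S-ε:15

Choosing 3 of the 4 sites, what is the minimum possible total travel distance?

10

Open {F1, F2, F4}.
  S-α→F1 2, S-β→F4 1, S-γ→F4 1, S-δ→F2 2, S-ε→F2 4  ⇒ total 10.
Compare {F1, F3, F4}: total 16.
Compare {F2, F3, F4}: total 17.
No size-3 selection does better; minimum is 10.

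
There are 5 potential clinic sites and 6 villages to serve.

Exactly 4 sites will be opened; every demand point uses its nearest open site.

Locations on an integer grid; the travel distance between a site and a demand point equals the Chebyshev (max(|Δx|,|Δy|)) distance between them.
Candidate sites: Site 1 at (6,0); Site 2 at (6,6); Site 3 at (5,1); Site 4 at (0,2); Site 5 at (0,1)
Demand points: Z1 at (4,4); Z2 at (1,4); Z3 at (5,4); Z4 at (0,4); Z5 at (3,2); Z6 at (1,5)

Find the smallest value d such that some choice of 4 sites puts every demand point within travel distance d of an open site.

Open {Site 1, Site 2, Site 3, Site 4}.
  Farthest demand point is Z6 at travel distance 3 (to Site 4); all others are ≤ 3.
With {Site 1, Site 2, Site 4, Site 5} the worst case is 3.
With {Site 1, Site 3, Site 4, Site 5} the worst case is 3.
No size-4 selection achieves below 3.

3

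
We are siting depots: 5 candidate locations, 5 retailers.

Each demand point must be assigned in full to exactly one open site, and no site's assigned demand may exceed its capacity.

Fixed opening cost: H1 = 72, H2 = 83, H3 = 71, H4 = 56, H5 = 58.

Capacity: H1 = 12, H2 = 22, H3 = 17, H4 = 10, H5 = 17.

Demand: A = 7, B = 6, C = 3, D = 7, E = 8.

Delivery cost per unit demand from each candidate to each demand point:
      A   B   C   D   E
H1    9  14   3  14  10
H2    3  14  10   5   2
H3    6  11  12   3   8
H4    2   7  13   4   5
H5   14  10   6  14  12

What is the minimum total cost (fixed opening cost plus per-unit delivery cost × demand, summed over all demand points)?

Open {H2, H5}; cheapest assignment that respects the capacities:
  H2 (cap 22, load 22): A, D, E — cost 7×3 + 7×5 + 8×2 = 72
  H5 (cap 17, load 9): B, C — cost 6×10 + 3×6 = 78
  Shipping 150, fixed 141 → total 291.
  Any other capacity-feasible assignment to {H2, H5} ships for at least 150.
Compare {H2, H4}: its best feasible assignment gives total 292.
Compare {H2, H3}: its best feasible assignment gives total 308.
Every other set of open sites that can feasibly serve all demand totals ≥ 292 even under its best assignment. Minimum: 291.

291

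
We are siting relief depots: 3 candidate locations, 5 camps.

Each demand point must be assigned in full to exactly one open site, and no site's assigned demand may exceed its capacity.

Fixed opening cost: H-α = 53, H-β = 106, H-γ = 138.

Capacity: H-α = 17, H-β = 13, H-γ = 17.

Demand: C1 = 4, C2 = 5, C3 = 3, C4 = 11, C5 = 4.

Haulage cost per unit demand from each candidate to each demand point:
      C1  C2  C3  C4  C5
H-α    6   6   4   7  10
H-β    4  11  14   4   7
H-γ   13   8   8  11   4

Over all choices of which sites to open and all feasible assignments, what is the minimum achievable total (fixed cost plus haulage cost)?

309

Open {H-α, H-β}; cheapest assignment that respects the capacities:
  H-α (cap 17, load 16): C1, C2, C3, C5 — cost 4×6 + 5×6 + 3×4 + 4×10 = 106
  H-β (cap 13, load 11): C4 — cost 11×4 = 44
  Shipping 150, fixed 159 → total 309.
  Any other capacity-feasible assignment to {H-α, H-β} ships for at least 150.
Compare {H-α, H-γ}: its best feasible assignment gives total 372.
Compare {H-β, H-γ}: its best feasible assignment gives total 420.
Every other set of open sites that can feasibly serve all demand totals ≥ 372 even under its best assignment. Minimum: 309.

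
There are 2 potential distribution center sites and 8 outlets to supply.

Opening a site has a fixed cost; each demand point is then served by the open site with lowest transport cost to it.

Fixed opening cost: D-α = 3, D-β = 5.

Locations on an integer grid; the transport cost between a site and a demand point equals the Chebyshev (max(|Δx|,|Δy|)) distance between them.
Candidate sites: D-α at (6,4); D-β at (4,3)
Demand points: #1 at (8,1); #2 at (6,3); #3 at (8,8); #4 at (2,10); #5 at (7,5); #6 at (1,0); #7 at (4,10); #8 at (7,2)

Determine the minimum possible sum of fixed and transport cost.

Open {D-α}: assign each demand point to its cheapest open site.
  #1→D-α 3, #2→D-α 1, #3→D-α 4, #4→D-α 6, #5→D-α 1, #6→D-α 5, #7→D-α 6, #8→D-α 2
  transport cost 28, fixed 3 → total 31.
Compare {D-α, D-β}: transport cost 26 + fixed 8 = 34.
Compare {D-β}: transport cost 34 + fixed 5 = 39.

31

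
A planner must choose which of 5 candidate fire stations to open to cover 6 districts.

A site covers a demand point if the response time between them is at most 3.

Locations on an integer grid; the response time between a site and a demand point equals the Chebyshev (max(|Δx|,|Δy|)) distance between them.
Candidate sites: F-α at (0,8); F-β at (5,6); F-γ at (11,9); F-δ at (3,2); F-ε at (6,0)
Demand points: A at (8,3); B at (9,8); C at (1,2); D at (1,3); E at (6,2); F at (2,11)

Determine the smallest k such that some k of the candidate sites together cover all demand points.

Coverage sets (demand points within 3 of each site):
  F-α: {F}
  F-β: {A}
  F-γ: {B}
  F-δ: {C, D, E}
  F-ε: {A, E}
No 3 sites suffice: every size-3 union leaves at least one demand point uncovered.
But {F-α, F-β, F-γ, F-δ} covers everything, so the minimum is 4.

4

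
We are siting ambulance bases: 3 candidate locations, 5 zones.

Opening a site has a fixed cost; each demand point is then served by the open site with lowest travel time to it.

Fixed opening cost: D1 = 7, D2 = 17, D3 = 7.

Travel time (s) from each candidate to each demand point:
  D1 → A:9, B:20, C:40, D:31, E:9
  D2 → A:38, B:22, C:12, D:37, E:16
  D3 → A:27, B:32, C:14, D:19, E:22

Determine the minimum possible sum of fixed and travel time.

Open {D1, D3}: assign each demand point to its cheapest open site.
  A→D1 9, B→D1 20, C→D3 14, D→D3 19, E→D1 9
  travel time 71, fixed 14 → total 85.
Compare {D1, D2, D3}: travel time 69 + fixed 31 = 100.
Compare {D1, D2}: travel time 81 + fixed 24 = 105.
Compare {D1}: travel time 109 + fixed 7 = 116.
All other subsets cost ≥ 100. Minimum total cost: 85.

85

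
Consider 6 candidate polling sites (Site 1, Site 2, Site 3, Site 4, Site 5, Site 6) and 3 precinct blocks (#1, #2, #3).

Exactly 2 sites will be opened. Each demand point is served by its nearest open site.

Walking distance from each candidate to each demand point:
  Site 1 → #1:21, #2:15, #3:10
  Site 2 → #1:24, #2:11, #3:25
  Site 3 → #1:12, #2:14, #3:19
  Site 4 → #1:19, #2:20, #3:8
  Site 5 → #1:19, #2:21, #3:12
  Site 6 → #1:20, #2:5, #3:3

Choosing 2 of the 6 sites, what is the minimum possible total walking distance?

20

Open {Site 3, Site 6}.
  #1→Site 3 12, #2→Site 6 5, #3→Site 6 3  ⇒ total 20.
Compare {Site 4, Site 6}: total 27.
Compare {Site 5, Site 6}: total 27.
No size-2 selection does better; minimum is 20.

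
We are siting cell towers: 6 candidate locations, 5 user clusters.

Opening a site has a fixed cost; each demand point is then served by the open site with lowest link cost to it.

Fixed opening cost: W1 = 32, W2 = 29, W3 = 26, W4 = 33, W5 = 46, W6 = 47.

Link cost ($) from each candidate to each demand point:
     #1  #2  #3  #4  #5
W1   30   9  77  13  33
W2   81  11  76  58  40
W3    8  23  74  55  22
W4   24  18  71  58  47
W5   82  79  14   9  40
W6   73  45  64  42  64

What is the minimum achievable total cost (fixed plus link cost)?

148

Open {W3, W5}: assign each demand point to its cheapest open site.
  #1→W3 8, #2→W3 23, #3→W5 14, #4→W5 9, #5→W3 22
  link cost 76, fixed 72 → total 148.
Compare {W2, W3, W5}: link cost 64 + fixed 101 = 165.
Compare {W1, W3, W5}: link cost 62 + fixed 104 = 166.
Compare {W1, W5}: link cost 95 + fixed 78 = 173.
All other subsets cost ≥ 165. Minimum total cost: 148.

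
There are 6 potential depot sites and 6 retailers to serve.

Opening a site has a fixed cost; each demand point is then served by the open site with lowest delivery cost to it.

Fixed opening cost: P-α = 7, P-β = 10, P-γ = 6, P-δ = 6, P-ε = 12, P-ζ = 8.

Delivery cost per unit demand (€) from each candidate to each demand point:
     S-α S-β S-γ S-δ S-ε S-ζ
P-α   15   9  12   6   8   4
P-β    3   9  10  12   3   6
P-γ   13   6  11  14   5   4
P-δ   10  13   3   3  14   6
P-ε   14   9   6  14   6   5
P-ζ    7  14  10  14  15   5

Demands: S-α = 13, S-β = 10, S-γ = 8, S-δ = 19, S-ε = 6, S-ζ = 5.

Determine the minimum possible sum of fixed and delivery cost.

Open {P-β, P-γ, P-δ}: assign each demand point to its cheapest open site.
  S-α→P-β 13×3=39, S-β→P-γ 10×6=60, S-γ→P-δ 8×3=24, S-δ→P-δ 19×3=57, S-ε→P-β 6×3=18, S-ζ→P-γ 5×4=20
  delivery cost 218, fixed 22 → total 240.
Compare {P-α, P-β, P-γ, P-δ}: delivery cost 218 + fixed 29 = 247.
Compare {P-β, P-γ, P-δ, P-ζ}: delivery cost 218 + fixed 30 = 248.
Compare {P-β, P-γ, P-δ, P-ε}: delivery cost 218 + fixed 34 = 252.
All other subsets cost ≥ 247. Minimum total cost: 240.

240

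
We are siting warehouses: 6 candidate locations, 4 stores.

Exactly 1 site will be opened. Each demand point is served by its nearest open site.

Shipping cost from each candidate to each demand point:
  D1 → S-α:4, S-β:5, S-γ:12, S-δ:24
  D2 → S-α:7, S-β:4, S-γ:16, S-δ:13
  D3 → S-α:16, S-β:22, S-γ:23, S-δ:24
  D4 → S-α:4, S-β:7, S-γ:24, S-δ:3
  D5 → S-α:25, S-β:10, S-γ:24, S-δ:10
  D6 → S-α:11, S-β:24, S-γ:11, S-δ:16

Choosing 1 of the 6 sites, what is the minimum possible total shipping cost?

38

Open {D4}.
  S-α→D4 4, S-β→D4 7, S-γ→D4 24, S-δ→D4 3  ⇒ total 38.
Compare {D2}: total 40.
Compare {D1}: total 45.
No size-1 selection does better; minimum is 38.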